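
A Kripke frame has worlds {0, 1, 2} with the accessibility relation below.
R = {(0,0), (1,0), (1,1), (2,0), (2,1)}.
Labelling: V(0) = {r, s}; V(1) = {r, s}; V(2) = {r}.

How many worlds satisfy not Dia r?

0

Let φ = not Dia r. Evaluate φ at each world:
  0 (successors {0}): φ is false.
  1 (successors {0, 1}): φ is false.
  2 (successors {0, 1}): φ is false.
For instance, at 1:
  At 1: Dia r is true, so not Dia r is false.
    At 1: Dia r requires r at some successor in {0, 1}.
      r holds at 0, so Dia r is true at 1.
Satisfying worlds: none.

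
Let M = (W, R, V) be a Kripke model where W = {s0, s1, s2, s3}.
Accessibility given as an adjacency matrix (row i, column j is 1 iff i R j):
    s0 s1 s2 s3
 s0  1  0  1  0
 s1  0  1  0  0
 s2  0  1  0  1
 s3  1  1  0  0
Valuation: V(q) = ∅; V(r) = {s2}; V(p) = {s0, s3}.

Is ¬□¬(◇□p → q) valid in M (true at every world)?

Let φ = ¬□¬(◇□p → q). Evaluate φ at each world:
  s0 (successors {s0, s2}): φ is true.
  s1 (successors {s1}): φ is true.
  s2 (successors {s1, s3}): φ is true.
  s3 (successors {s0, s1}): φ is true.
For instance, at s2:
  At s2: □¬(◇□p → q) is false, so ¬□¬(◇□p → q) is true.
    At s2: □¬(◇□p → q) requires ¬(◇□p → q) at every successor {s1, s3}.
      ¬(◇□p → q) fails at s1, so □¬(◇□p → q) is false at s2.

Yes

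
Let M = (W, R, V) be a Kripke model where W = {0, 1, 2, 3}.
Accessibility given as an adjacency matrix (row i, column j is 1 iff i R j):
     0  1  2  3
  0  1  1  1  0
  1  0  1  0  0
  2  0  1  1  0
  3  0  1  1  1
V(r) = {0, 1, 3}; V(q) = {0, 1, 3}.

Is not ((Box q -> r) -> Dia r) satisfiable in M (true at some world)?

Let φ = not ((Box q -> r) -> Dia r). Evaluate φ at each world:
  0 (successors {0, 1, 2}): φ is false.
  1 (successors {1}): φ is false.
  2 (successors {1, 2}): φ is false.
  3 (successors {1, 2, 3}): φ is false.
For instance, at 1:
  At 1: (Box q -> r) -> Dia r is true, so not ((Box q -> r) -> Dia r) is false.
    At 1: Box q -> r is true, Dia r is true, so (Box q -> r) -> Dia r is true.
      At 1: Box q is true, r is true, so Box q -> r is true.
      At 1: Dia r requires r at some successor in {1}.
        r holds at 1, so Dia r is true at 1.

No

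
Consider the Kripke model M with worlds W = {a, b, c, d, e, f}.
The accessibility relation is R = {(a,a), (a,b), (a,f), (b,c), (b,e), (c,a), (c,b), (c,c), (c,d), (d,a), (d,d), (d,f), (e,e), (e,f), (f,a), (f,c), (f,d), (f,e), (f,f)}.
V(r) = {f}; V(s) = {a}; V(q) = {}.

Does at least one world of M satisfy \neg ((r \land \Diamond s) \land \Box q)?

Yes

Recall that \Box ψ holds at a world iff ψ holds at every accessible world, and \Diamond ψ holds iff ψ holds at some accessible world.
Let φ = \neg ((r \land \Diamond s) \land \Box q). Evaluate φ at each world:
  a (successors {a, b, f}): φ is true.
  b (successors {c, e}): φ is true.
  c (successors {a, b, c, d}): φ is true.
  d (successors {a, d, f}): φ is true.
  e (successors {e, f}): φ is true.
  f (successors {a, c, d, e, f}): φ is true.
Detail at a (witness):
  At a: (r \land \Diamond s) \land \Box q is false, so \neg ((r \land \Diamond s) \land \Box q) is true.
    At a: r \land \Diamond s is false, \Box q is false, so (r \land \Diamond s) \land \Box q is false.
      At a: r is false, \Diamond s is true, so r \land \Diamond s is false.
      At a: \Box q requires q at every successor {a, b, f}.
        q fails at a, so \Box q is false at a.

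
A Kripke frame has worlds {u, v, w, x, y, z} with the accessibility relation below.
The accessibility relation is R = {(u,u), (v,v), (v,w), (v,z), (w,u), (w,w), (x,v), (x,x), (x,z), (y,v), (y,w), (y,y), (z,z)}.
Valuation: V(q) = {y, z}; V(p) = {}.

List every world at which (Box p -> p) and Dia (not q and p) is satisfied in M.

none

Let φ = (Box p -> p) and Dia (not q and p). Evaluate φ at each world:
  u (successors {u}): φ is false.
  v (successors {v, w, z}): φ is false.
  w (successors {u, w}): φ is false.
  x (successors {v, x, z}): φ is false.
  y (successors {v, w, y}): φ is false.
  z (successors {z}): φ is false.
For instance, at x:
  At x: Box p -> p is true, Dia (not q and p) is false, so (Box p -> p) and Dia (not q and p) is false.
    At x: Box p is false, p is false, so Box p -> p is true.
      At x: Box p requires p at every successor {v, x, z}.
        p fails at v, so Box p is false at x.
    At x: Dia (not q and p) requires not q and p at some successor in {v, x, z}.
      At v: not q and p is false.
      At x: not q and p is false.
      At z: not q and p is false.
    So Dia (not q and p) is false at x.
Satisfying worlds: none.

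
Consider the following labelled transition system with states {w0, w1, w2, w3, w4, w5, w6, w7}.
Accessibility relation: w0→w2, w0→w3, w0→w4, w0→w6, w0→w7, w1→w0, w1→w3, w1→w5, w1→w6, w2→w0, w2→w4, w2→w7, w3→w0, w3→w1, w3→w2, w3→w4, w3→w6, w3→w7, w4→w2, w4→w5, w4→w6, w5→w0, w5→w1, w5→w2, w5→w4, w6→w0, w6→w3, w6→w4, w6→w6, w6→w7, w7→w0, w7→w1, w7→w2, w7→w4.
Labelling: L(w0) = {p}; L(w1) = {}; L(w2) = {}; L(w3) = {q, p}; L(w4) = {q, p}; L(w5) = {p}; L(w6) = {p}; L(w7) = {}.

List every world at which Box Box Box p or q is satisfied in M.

w3, w4

Let φ = Box Box Box p or q. Evaluate φ at each world:
  w0 (successors {w2, w3, w4, w6, w7}): φ is false.
  w1 (successors {w0, w3, w5, w6}): φ is false.
  w2 (successors {w0, w4, w7}): φ is false.
  w3 (successors {w0, w1, w2, w4, w6, w7}): φ is true.
  w4 (successors {w2, w5, w6}): φ is true.
  w5 (successors {w0, w1, w2, w4}): φ is false.
  w6 (successors {w0, w3, w4, w6, w7}): φ is false.
  w7 (successors {w0, w1, w2, w4}): φ is false.
For instance, at w4:
  At w4: Box Box Box p is false, q is true, so Box Box Box p or q is true.
    At w4: Box Box Box p requires Box Box p at every successor {w2, w5, w6}.
      Box Box p fails at w2, so Box Box Box p is false at w4.
Satisfying worlds: {w3, w4}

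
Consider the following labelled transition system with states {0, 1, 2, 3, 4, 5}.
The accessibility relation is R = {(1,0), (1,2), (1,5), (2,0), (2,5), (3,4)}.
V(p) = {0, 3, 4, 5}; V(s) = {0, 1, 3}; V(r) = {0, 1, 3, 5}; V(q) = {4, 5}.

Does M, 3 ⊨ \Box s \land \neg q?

No

At 3: \Box s is false, \neg q is true, so \Box s \land \neg q is false.
  At 3: \Box s requires s at every successor {4}.
    s fails at 4, so \Box s is false at 3.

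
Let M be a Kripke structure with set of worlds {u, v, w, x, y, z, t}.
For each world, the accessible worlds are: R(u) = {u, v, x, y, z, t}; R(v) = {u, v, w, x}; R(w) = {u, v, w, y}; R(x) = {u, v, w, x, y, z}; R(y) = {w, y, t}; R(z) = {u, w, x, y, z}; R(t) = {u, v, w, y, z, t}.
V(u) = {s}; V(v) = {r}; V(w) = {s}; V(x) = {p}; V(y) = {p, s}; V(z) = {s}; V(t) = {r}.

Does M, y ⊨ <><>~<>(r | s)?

No

Recall that <>ψ holds at a world iff ψ holds at some accessible world.
At y: <><>~<>(r | s) requires <>~<>(r | s) at some successor in {w, y, t}.
  At w: <>~<>(r | s) is false.
  At y: <>~<>(r | s) is false.
  At t: <>~<>(r | s) is false.
So <><>~<>(r | s) is false at y.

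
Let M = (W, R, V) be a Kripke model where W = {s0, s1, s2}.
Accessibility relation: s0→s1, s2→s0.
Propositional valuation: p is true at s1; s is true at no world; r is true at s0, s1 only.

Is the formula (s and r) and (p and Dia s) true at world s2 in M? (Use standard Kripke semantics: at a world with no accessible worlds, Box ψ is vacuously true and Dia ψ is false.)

Recall that Dia ψ holds at a world iff ψ holds at some accessible world.
At s2: s and r is false, p and Dia s is false, so (s and r) and (p and Dia s) is false.
  At s2: p is false, Dia s is false, so p and Dia s is false.
    At s2: Dia s requires s at some successor in {s0}.
      At s0: s is false.
    So Dia s is false at s2.

No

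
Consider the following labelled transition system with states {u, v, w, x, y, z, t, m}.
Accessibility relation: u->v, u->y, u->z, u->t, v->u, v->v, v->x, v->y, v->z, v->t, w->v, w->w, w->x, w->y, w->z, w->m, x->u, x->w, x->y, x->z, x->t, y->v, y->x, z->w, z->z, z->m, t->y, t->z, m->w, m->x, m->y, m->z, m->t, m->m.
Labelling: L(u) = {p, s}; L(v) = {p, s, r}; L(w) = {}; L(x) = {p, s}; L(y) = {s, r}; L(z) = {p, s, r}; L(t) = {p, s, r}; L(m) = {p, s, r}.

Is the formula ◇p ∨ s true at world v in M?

At v: ◇p is true, s is true, so ◇p ∨ s is true.
  At v: ◇p requires p at some successor in {u, v, x, y, z, t}.
    p holds at u, so ◇p is true at v.

Yes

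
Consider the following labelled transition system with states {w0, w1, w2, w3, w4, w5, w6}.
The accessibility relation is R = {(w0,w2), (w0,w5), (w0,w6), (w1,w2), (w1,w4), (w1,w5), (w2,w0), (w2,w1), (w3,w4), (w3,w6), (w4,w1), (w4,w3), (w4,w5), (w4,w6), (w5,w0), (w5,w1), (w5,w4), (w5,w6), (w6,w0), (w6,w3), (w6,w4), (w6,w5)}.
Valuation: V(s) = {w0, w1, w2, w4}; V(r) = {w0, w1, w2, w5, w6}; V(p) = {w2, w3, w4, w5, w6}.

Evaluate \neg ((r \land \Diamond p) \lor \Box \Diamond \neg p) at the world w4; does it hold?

Recall that \Box ψ holds at a world iff ψ holds at every accessible world, and \Diamond ψ holds iff ψ holds at some accessible world.
At w4: (r \land \Diamond p) \lor \Box \Diamond \neg p is false, so \neg ((r \land \Diamond p) \lor \Box \Diamond \neg p) is true.
  At w4: r \land \Diamond p is false, \Box \Diamond \neg p is false, so (r \land \Diamond p) \lor \Box \Diamond \neg p is false.
    At w4: r is false, \Diamond p is true, so r \land \Diamond p is false.
      At w4: \Diamond p requires p at some successor in {w1, w3, w5, w6}.
        p holds at w3, so \Diamond p is true at w4.
    At w4: \Box \Diamond \neg p requires \Diamond \neg p at every successor {w1, w3, w5, w6}.
      \Diamond \neg p fails at w1, so \Box \Diamond \neg p is false at w4.

Yes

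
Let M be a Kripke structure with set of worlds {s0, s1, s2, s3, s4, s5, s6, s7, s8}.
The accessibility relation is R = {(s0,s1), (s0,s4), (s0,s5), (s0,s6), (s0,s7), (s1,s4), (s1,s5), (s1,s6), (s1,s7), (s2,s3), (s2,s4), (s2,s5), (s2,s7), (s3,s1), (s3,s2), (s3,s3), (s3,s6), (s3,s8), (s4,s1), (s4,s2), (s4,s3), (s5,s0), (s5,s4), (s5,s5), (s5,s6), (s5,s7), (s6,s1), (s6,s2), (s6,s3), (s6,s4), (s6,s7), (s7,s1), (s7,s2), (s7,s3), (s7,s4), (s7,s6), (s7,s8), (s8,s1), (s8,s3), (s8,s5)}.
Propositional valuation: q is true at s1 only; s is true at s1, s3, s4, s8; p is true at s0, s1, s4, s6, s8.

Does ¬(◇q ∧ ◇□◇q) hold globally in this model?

Yes

Let φ = ¬(◇q ∧ ◇□◇q). Evaluate φ at each world:
  s0 (successors {s1, s4, s5, s6, s7}): φ is true.
  s1 (successors {s4, s5, s6, s7}): φ is true.
  s2 (successors {s3, s4, s5, s7}): φ is true.
  s3 (successors {s1, s2, s3, s6, s8}): φ is true.
  s4 (successors {s1, s2, s3}): φ is true.
  s5 (successors {s0, s4, s5, s6, s7}): φ is true.
  s6 (successors {s1, s2, s3, s4, s7}): φ is true.
  s7 (successors {s1, s2, s3, s4, s6, s8}): φ is true.
  s8 (successors {s1, s3, s5}): φ is true.
For instance, at s8:
  At s8: ◇q ∧ ◇□◇q is false, so ¬(◇q ∧ ◇□◇q) is true.
    At s8: ◇q is true, ◇□◇q is false, so ◇q ∧ ◇□◇q is false.
      At s8: ◇q requires q at some successor in {s1, s3, s5}.
        q holds at s1, so ◇q is true at s8.
      At s8: ◇□◇q requires □◇q at some successor in {s1, s3, s5}.
        At s1: □◇q is false.
        At s3: □◇q is false.
        At s5: □◇q is false.
      So ◇□◇q is false at s8.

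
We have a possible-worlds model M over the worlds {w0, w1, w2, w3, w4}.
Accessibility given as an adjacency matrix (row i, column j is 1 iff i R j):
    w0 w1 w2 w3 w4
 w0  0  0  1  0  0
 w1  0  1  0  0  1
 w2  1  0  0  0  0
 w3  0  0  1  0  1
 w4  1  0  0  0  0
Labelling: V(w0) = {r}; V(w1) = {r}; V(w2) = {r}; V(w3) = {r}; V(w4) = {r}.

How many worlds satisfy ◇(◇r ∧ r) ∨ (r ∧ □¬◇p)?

5

Let φ = ◇(◇r ∧ r) ∨ (r ∧ □¬◇p). Evaluate φ at each world:
  w0 (successors {w2}): φ is true.
  w1 (successors {w1, w4}): φ is true.
  w2 (successors {w0}): φ is true.
  w3 (successors {w2, w4}): φ is true.
  w4 (successors {w0}): φ is true.
For instance, at w0:
  At w0: ◇(◇r ∧ r) is true, r ∧ □¬◇p is true, so ◇(◇r ∧ r) ∨ (r ∧ □¬◇p) is true.
    At w0: ◇(◇r ∧ r) requires ◇r ∧ r at some successor in {w2}.
      ◇r ∧ r holds at w2, so ◇(◇r ∧ r) is true at w0.
    At w0: r is true, □¬◇p is true, so r ∧ □¬◇p is true.
      At w0: □¬◇p requires ¬◇p at every successor {w2}.
        At w2: ¬◇p is true.
      So □¬◇p is true at w0.
Satisfying worlds: {w0, w1, w2, w3, w4}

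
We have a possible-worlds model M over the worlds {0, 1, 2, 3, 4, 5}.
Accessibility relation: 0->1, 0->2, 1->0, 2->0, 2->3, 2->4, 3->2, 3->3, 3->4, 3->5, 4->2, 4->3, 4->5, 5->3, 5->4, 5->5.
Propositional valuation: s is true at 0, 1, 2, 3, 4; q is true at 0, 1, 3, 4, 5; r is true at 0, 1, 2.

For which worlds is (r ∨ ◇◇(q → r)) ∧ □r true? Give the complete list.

0, 1

Let φ = (r ∨ ◇◇(q → r)) ∧ □r. Evaluate φ at each world:
  0 (successors {1, 2}): φ is true.
  1 (successors {0}): φ is true.
  2 (successors {0, 3, 4}): φ is false.
  3 (successors {2, 3, 4, 5}): φ is false.
  4 (successors {2, 3, 5}): φ is false.
  5 (successors {3, 4, 5}): φ is false.
For instance, at 3:
  At 3: r ∨ ◇◇(q → r) is true, □r is false, so (r ∨ ◇◇(q → r)) ∧ □r is false.
    At 3: r is false, ◇◇(q → r) is true, so r ∨ ◇◇(q → r) is true.
      At 3: ◇◇(q → r) requires ◇(q → r) at some successor in {2, 3, 4, 5}.
        ◇(q → r) holds at 2, so ◇◇(q → r) is true at 3.
    At 3: □r requires r at every successor {2, 3, 4, 5}.
      r fails at 3, so □r is false at 3.
Satisfying worlds: {0, 1}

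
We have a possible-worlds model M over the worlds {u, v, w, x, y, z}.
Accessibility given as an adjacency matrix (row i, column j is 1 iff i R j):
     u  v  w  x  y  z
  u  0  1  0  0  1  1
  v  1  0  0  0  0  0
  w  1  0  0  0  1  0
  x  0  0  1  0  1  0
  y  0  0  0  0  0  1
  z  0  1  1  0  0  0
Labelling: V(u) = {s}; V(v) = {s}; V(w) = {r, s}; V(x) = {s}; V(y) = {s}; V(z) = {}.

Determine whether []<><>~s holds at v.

At v: []<><>~s requires <><>~s at every successor {u}.
    At u: <><>~s requires <>~s at some successor in {v, y, z}.
      <>~s holds at y, so <><>~s is true at u.
So []<><>~s is true at v.

Yes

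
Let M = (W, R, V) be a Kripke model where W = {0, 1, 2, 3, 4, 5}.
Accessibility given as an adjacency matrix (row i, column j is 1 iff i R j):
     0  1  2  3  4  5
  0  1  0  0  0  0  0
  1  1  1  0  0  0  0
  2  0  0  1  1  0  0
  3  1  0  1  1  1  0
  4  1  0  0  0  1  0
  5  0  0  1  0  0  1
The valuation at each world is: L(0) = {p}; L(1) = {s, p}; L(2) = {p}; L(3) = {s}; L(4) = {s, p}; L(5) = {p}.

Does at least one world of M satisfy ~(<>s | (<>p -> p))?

Let φ = ~(<>s | (<>p -> p)). Evaluate φ at each world:
  0 (successors {0}): φ is false.
  1 (successors {0, 1}): φ is false.
  2 (successors {2, 3}): φ is false.
  3 (successors {0, 2, 3, 4}): φ is false.
  4 (successors {0, 4}): φ is false.
  5 (successors {2, 5}): φ is false.
For instance, at 3:
  At 3: <>s | (<>p -> p) is true, so ~(<>s | (<>p -> p)) is false.
    At 3: <>s is true, <>p -> p is false, so <>s | (<>p -> p) is true.
      At 3: <>s requires s at some successor in {0, 2, 3, 4}.
        s holds at 3, so <>s is true at 3.
      At 3: <>p is true, p is false, so <>p -> p is false.

No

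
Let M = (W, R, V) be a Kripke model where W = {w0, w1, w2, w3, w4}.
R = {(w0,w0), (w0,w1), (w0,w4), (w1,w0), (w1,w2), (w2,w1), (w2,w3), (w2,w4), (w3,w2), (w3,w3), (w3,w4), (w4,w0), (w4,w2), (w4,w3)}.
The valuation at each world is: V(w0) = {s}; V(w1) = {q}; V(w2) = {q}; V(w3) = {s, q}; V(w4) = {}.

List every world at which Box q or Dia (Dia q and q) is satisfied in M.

w0, w1, w2, w3, w4

Let φ = Box q or Dia (Dia q and q). Evaluate φ at each world:
  w0 (successors {w0, w1, w4}): φ is true.
  w1 (successors {w0, w2}): φ is true.
  w2 (successors {w1, w3, w4}): φ is true.
  w3 (successors {w2, w3, w4}): φ is true.
  w4 (successors {w0, w2, w3}): φ is true.
For instance, at w1:
  At w1: Box q is false, Dia (Dia q and q) is true, so Box q or Dia (Dia q and q) is true.
    At w1: Box q requires q at every successor {w0, w2}.
      q fails at w0, so Box q is false at w1.
    At w1: Dia (Dia q and q) requires Dia q and q at some successor in {w0, w2}.
      Dia q and q holds at w2, so Dia (Dia q and q) is true at w1.
Satisfying worlds: {w0, w1, w2, w3, w4}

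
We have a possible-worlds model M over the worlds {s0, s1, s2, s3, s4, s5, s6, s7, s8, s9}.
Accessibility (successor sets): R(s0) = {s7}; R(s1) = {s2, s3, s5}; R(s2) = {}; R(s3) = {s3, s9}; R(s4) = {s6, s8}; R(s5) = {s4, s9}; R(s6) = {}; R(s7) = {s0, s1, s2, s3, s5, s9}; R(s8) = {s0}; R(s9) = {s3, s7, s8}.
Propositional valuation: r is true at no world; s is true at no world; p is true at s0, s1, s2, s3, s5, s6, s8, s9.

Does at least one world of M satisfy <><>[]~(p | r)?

Let φ = <><>[]~(p | r). Evaluate φ at each world:
  s0 (successors {s7}): φ is true.
  s1 (successors {s2, s3, s5}): φ is false.
  s2 (successors ∅): φ is false.
  s3 (successors {s3, s9}): φ is false.
  s4 (successors {s6, s8}): φ is true.
  s5 (successors {s4, s9}): φ is true.
  s6 (successors ∅): φ is false.
  s7 (successors {s0, s1, s2, s3, s5, s9}): φ is true.
  s8 (successors {s0}): φ is false.
  s9 (successors {s3, s7, s8}): φ is true.
Detail at s0 (witness):
  At s0: <><>[]~(p | r) requires <>[]~(p | r) at some successor in {s7}.
    <>[]~(p | r) holds at s7, so <><>[]~(p | r) is true at s0.
      At s7: <>[]~(p | r) requires []~(p | r) at some successor in {s0, s1, s2, s3, s5, s9}.
        []~(p | r) holds at s0, so <>[]~(p | r) is true at s7.

Yes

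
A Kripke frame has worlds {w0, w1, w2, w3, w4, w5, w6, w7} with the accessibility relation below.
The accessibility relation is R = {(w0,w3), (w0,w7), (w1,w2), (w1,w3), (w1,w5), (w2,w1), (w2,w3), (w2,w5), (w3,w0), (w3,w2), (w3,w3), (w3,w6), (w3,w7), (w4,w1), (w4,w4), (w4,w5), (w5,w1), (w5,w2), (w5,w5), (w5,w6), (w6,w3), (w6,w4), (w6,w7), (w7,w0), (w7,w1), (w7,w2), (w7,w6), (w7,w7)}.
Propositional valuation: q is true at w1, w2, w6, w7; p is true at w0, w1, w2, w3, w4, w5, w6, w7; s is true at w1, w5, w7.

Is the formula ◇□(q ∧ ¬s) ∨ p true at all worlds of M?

Let φ = ◇□(q ∧ ¬s) ∨ p. Evaluate φ at each world:
  w0 (successors {w3, w7}): φ is true.
  w1 (successors {w2, w3, w5}): φ is true.
  w2 (successors {w1, w3, w5}): φ is true.
  w3 (successors {w0, w2, w3, w6, w7}): φ is true.
  w4 (successors {w1, w4, w5}): φ is true.
  w5 (successors {w1, w2, w5, w6}): φ is true.
  w6 (successors {w3, w4, w7}): φ is true.
  w7 (successors {w0, w1, w2, w6, w7}): φ is true.
For instance, at w0:
  At w0: ◇□(q ∧ ¬s) is false, p is true, so ◇□(q ∧ ¬s) ∨ p is true.
    At w0: ◇□(q ∧ ¬s) requires □(q ∧ ¬s) at some successor in {w3, w7}.
      At w3: □(q ∧ ¬s) is false.
      At w7: □(q ∧ ¬s) is false.
    So ◇□(q ∧ ¬s) is false at w0.

Yes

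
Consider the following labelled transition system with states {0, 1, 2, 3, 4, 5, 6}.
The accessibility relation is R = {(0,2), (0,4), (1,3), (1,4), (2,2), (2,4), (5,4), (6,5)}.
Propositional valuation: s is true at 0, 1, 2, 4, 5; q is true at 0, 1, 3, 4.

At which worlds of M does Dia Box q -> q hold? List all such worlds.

Let φ = Dia Box q -> q. Evaluate φ at each world:
  0 (successors {2, 4}): φ is true.
  1 (successors {3, 4}): φ is true.
  2 (successors {2, 4}): φ is false.
  3 (successors ∅): φ is true.
  4 (successors ∅): φ is true.
  5 (successors {4}): φ is false.
  6 (successors {5}): φ is false.
For instance, at 0:
  At 0: Dia Box q is true, q is true, so Dia Box q -> q is true.
    At 0: Dia Box q requires Box q at some successor in {2, 4}.
      Box q holds at 4, so Dia Box q is true at 0.
Satisfying worlds: {0, 1, 3, 4}

0, 1, 3, 4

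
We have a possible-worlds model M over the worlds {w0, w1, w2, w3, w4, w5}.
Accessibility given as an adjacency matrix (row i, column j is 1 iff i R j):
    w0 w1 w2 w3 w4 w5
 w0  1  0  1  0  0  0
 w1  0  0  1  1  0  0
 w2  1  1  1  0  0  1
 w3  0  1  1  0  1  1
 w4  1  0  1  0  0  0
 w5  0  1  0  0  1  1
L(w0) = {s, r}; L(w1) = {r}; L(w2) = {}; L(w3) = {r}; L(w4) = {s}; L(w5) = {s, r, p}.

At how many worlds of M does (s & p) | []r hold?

Let φ = (s & p) | []r. Evaluate φ at each world:
  w0 (successors {w0, w2}): φ is false.
  w1 (successors {w2, w3}): φ is false.
  w2 (successors {w0, w1, w2, w5}): φ is false.
  w3 (successors {w1, w2, w4, w5}): φ is false.
  w4 (successors {w0, w2}): φ is false.
  w5 (successors {w1, w4, w5}): φ is true.
For instance, at w5:
  At w5: s & p is true, []r is false, so (s & p) | []r is true.
    At w5: []r requires r at every successor {w1, w4, w5}.
      r fails at w4, so []r is false at w5.
Satisfying worlds: {w5}

1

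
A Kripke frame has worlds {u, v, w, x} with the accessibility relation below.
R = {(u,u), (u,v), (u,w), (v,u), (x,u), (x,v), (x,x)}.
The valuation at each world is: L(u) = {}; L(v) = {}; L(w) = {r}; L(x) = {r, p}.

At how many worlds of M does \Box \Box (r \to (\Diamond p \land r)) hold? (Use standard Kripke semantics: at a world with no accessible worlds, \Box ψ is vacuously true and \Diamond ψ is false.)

1

Let φ = \Box \Box (r \to (\Diamond p \land r)). Evaluate φ at each world:
  u (successors {u, v, w}): φ is false.
  v (successors {u}): φ is false.
  w (successors ∅): φ is true.
  x (successors {u, v, x}): φ is false.
For instance, at v:
  At v: \Box \Box (r \to (\Diamond p \land r)) requires \Box (r \to (\Diamond p \land r)) at every successor {u}.
    \Box (r \to (\Diamond p \land r)) fails at u, so \Box \Box (r \to (\Diamond p \land r)) is false at v.
      At u: \Box (r \to (\Diamond p \land r)) requires r \to (\Diamond p \land r) at every successor {u, v, w}.
        r \to (\Diamond p \land r) fails at w, so \Box (r \to (\Diamond p \land r)) is false at u.
Satisfying worlds: {w}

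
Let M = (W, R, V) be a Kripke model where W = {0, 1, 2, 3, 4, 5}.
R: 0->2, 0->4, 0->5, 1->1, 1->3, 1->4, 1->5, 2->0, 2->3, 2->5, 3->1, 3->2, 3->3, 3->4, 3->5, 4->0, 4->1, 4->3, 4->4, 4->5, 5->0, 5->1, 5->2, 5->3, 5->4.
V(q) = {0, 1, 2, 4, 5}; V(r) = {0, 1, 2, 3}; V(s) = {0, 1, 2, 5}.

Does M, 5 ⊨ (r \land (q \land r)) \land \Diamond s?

Recall that \Diamond ψ holds at a world iff ψ holds at some accessible world.
At 5: r \land (q \land r) is false, \Diamond s is true, so (r \land (q \land r)) \land \Diamond s is false.
  At 5: \Diamond s requires s at some successor in {0, 1, 2, 3, 4}.
    s holds at 0, so \Diamond s is true at 5.

No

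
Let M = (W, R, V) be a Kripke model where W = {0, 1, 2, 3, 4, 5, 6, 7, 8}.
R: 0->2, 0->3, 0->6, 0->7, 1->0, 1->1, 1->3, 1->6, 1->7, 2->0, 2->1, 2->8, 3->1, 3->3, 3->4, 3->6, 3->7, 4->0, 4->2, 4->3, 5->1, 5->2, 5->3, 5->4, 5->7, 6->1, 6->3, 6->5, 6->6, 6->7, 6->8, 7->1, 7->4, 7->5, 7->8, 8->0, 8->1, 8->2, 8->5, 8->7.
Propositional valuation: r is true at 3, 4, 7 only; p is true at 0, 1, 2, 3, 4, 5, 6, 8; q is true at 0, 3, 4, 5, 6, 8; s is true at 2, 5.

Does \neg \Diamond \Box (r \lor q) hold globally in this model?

Let φ = \neg \Diamond \Box (r \lor q). Evaluate φ at each world:
  0 (successors {2, 3, 6, 7}): φ is true.
  1 (successors {0, 1, 3, 6, 7}): φ is true.
  2 (successors {0, 1, 8}): φ is true.
  3 (successors {1, 3, 4, 6, 7}): φ is true.
  4 (successors {0, 2, 3}): φ is true.
  5 (successors {1, 2, 3, 4, 7}): φ is true.
  6 (successors {1, 3, 5, 6, 7, 8}): φ is true.
  7 (successors {1, 4, 5, 8}): φ is true.
  8 (successors {0, 1, 2, 5, 7}): φ is true.
For instance, at 6:
  At 6: \Diamond \Box (r \lor q) is false, so \neg \Diamond \Box (r \lor q) is true.
    At 6: \Diamond \Box (r \lor q) requires \Box (r \lor q) at some successor in {1, 3, 5, 6, 7, 8}.
      At 1: \Box (r \lor q) is false.
      At 3: \Box (r \lor q) is false.
      At 5: \Box (r \lor q) is false.
      At 6: \Box (r \lor q) is false.
      At 7: \Box (r \lor q) is false.
      At 8: \Box (r \lor q) is false.
    So \Diamond \Box (r \lor q) is false at 6.

Yes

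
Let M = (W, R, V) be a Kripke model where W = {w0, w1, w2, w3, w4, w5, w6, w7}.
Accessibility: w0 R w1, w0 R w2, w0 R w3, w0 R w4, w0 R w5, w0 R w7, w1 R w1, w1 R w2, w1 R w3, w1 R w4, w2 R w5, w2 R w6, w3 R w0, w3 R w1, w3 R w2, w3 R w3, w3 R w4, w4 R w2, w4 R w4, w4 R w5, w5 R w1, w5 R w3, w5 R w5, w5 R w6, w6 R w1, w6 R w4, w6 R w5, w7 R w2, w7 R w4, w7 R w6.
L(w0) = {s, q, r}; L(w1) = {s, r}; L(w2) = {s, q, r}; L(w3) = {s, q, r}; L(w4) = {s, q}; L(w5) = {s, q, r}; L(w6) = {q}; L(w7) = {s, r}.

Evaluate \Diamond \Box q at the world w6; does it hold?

Yes

At w6: \Diamond \Box q requires \Box q at some successor in {w1, w4, w5}.
  \Box q holds at w4, so \Diamond \Box q is true at w6.
    At w4: \Box q requires q at every successor {w2, w4, w5}.
      At w2: q is true.
      At w4: q is true.
      At w5: q is true.
    So \Box q is true at w4.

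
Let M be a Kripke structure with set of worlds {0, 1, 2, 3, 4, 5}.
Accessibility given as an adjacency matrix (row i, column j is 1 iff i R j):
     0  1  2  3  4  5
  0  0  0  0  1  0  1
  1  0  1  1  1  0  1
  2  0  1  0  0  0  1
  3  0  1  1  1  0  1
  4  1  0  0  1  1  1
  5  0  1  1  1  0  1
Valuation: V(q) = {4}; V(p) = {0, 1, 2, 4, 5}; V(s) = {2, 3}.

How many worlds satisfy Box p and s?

1

Recall that Box ψ holds at a world iff ψ holds at every accessible world, and Dia ψ holds iff ψ holds at some accessible world.
Let φ = Box p and s. Evaluate φ at each world:
  0 (successors {3, 5}): φ is false.
  1 (successors {1, 2, 3, 5}): φ is false.
  2 (successors {1, 5}): φ is true.
  3 (successors {1, 2, 3, 5}): φ is false.
  4 (successors {0, 3, 4, 5}): φ is false.
  5 (successors {1, 2, 3, 5}): φ is false.
For instance, at 4:
  At 4: Box p is false, s is false, so Box p and s is false.
    At 4: Box p requires p at every successor {0, 3, 4, 5}.
      p fails at 3, so Box p is false at 4.
Satisfying worlds: {2}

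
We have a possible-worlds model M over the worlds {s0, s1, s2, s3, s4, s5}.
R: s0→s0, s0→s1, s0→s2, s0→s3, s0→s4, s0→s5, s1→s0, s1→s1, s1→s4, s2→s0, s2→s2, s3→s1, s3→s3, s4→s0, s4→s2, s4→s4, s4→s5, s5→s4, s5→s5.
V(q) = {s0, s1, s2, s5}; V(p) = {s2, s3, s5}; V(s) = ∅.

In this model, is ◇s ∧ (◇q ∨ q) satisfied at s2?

No

Recall that ◇ψ holds at a world iff ψ holds at some accessible world.
At s2: ◇s is false, ◇q ∨ q is true, so ◇s ∧ (◇q ∨ q) is false.
  At s2: ◇s requires s at some successor in {s0, s2}.
    At s0: s is false.
    At s2: s is false.
  So ◇s is false at s2.
  At s2: ◇q is true, q is true, so ◇q ∨ q is true.
    At s2: ◇q requires q at some successor in {s0, s2}.
      q holds at s0, so ◇q is true at s2.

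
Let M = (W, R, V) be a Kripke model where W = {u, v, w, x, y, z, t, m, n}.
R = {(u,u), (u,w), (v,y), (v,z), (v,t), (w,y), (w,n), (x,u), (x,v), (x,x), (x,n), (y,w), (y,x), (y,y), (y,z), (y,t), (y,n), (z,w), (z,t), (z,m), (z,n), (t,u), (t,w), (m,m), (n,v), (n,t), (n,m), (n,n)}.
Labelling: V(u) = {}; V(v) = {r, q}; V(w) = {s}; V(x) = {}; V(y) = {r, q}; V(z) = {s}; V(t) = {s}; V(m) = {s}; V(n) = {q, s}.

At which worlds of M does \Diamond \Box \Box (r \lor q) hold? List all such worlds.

none

Let φ = \Diamond \Box \Box (r \lor q). Evaluate φ at each world:
  u (successors {u, w}): φ is false.
  v (successors {y, z, t}): φ is false.
  w (successors {y, n}): φ is false.
  x (successors {u, v, x, n}): φ is false.
  y (successors {w, x, y, z, t, n}): φ is false.
  z (successors {w, t, m, n}): φ is false.
  t (successors {u, w}): φ is false.
  m (successors {m}): φ is false.
  n (successors {v, t, m, n}): φ is false.
For instance, at w:
  At w: \Diamond \Box \Box (r \lor q) requires \Box \Box (r \lor q) at some successor in {y, n}.
    At y: \Box \Box (r \lor q) is false.
    At n: \Box \Box (r \lor q) is false.
  So \Diamond \Box \Box (r \lor q) is false at w.
Satisfying worlds: none.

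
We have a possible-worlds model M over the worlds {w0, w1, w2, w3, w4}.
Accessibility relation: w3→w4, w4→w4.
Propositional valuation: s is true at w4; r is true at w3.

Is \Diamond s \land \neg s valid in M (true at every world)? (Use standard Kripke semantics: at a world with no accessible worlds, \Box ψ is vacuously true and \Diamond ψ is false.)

Let φ = \Diamond s \land \neg s. Evaluate φ at each world:
  w0 (successors ∅): φ is false.
  w1 (successors ∅): φ is false.
  w2 (successors ∅): φ is false.
  w3 (successors {w4}): φ is true.
  w4 (successors {w4}): φ is false.
Detail at w0 (counterexample):
  At w0: \Diamond s is false, \neg s is true, so \Diamond s \land \neg s is false.
    At w0: no accessible worlds, so \Diamond s is false.

No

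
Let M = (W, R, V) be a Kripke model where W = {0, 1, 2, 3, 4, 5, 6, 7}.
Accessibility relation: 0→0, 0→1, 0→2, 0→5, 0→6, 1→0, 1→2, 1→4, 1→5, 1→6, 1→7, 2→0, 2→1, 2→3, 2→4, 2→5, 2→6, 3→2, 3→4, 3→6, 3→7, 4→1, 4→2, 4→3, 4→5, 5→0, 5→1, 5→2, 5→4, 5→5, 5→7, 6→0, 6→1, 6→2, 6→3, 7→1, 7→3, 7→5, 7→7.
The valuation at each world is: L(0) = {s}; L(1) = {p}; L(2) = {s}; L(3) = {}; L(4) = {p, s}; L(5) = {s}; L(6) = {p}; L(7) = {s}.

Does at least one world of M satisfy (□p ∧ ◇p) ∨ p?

Recall that □ψ holds at a world iff ψ holds at every accessible world, and ◇ψ holds iff ψ holds at some accessible world.
Let φ = (□p ∧ ◇p) ∨ p. Evaluate φ at each world:
  0 (successors {0, 1, 2, 5, 6}): φ is false.
  1 (successors {0, 2, 4, 5, 6, 7}): φ is true.
  2 (successors {0, 1, 3, 4, 5, 6}): φ is false.
  3 (successors {2, 4, 6, 7}): φ is false.
  4 (successors {1, 2, 3, 5}): φ is true.
  5 (successors {0, 1, 2, 4, 5, 7}): φ is false.
  6 (successors {0, 1, 2, 3}): φ is true.
  7 (successors {1, 3, 5, 7}): φ is false.
Detail at 1 (witness):
  At 1: □p ∧ ◇p is false, p is true, so (□p ∧ ◇p) ∨ p is true.
    At 1: □p is false, ◇p is true, so □p ∧ ◇p is false.
      At 1: □p requires p at every successor {0, 2, 4, 5, 6, 7}.
        p fails at 0, so □p is false at 1.
      At 1: ◇p requires p at some successor in {0, 2, 4, 5, 6, 7}.
        p holds at 4, so ◇p is true at 1.

Yes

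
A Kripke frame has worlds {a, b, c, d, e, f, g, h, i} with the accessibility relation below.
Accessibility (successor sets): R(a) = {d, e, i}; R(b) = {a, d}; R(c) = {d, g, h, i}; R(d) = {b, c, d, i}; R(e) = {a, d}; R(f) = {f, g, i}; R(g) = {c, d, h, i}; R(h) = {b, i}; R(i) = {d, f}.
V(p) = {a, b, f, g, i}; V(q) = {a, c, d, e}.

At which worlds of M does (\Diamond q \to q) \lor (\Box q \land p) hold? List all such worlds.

Let φ = (\Diamond q \to q) \lor (\Box q \land p). Evaluate φ at each world:
  a (successors {d, e, i}): φ is true.
  b (successors {a, d}): φ is true.
  c (successors {d, g, h, i}): φ is true.
  d (successors {b, c, d, i}): φ is true.
  e (successors {a, d}): φ is true.
  f (successors {f, g, i}): φ is true.
  g (successors {c, d, h, i}): φ is false.
  h (successors {b, i}): φ is true.
  i (successors {d, f}): φ is false.
For instance, at b:
  At b: \Diamond q \to q is false, \Box q \land p is true, so (\Diamond q \to q) \lor (\Box q \land p) is true.
    At b: \Diamond q is true, q is false, so \Diamond q \to q is false.
      At b: \Diamond q requires q at some successor in {a, d}.
        q holds at a, so \Diamond q is true at b.
    At b: \Box q is true, p is true, so \Box q \land p is true.
      At b: \Box q requires q at every successor {a, d}.
        At a: q is true.
        At d: q is true.
      So \Box q is true at b.
Satisfying worlds: {a, b, c, d, e, f, h}

a, b, c, d, e, f, h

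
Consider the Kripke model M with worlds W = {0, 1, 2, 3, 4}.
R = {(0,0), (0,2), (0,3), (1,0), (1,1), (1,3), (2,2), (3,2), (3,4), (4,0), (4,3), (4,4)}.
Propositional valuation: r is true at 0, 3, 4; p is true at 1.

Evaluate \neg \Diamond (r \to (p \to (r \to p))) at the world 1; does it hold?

No

At 1: \Diamond (r \to (p \to (r \to p))) is true, so \neg \Diamond (r \to (p \to (r \to p))) is false.
  At 1: \Diamond (r \to (p \to (r \to p))) requires r \to (p \to (r \to p)) at some successor in {0, 1, 3}.
    r \to (p \to (r \to p)) holds at 0, so \Diamond (r \to (p \to (r \to p))) is true at 1.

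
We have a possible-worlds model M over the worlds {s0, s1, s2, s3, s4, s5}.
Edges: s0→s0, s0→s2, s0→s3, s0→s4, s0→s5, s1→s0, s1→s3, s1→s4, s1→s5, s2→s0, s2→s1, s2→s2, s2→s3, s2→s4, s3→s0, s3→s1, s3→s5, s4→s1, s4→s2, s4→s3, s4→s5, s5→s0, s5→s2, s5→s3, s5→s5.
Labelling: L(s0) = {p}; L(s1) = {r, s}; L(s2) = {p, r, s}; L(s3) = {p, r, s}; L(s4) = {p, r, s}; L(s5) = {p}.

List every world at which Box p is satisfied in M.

Let φ = Box p. Evaluate φ at each world:
  s0 (successors {s0, s2, s3, s4, s5}): φ is true.
  s1 (successors {s0, s3, s4, s5}): φ is true.
  s2 (successors {s0, s1, s2, s3, s4}): φ is false.
  s3 (successors {s0, s1, s5}): φ is false.
  s4 (successors {s1, s2, s3, s5}): φ is false.
  s5 (successors {s0, s2, s3, s5}): φ is true.
For instance, at s3:
  At s3: Box p requires p at every successor {s0, s1, s5}.
    p fails at s1, so Box p is false at s3.
Satisfying worlds: {s0, s1, s5}

s0, s1, s5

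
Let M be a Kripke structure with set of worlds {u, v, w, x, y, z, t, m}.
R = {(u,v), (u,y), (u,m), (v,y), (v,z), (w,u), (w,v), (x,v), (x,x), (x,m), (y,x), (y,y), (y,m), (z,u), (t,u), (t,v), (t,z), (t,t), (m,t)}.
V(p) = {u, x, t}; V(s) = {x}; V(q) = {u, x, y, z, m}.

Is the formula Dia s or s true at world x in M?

Yes

At x: Dia s is true, s is true, so Dia s or s is true.
  At x: Dia s requires s at some successor in {v, x, m}.
    s holds at x, so Dia s is true at x.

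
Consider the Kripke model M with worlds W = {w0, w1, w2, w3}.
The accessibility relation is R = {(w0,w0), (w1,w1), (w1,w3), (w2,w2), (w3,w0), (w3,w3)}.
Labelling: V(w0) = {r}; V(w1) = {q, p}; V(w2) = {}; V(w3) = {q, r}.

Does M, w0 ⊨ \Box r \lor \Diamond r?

At w0: \Box r is true, \Diamond r is true, so \Box r \lor \Diamond r is true.
  At w0: \Box r requires r at every successor {w0}.
    At w0: r is true.
  So \Box r is true at w0.
  At w0: \Diamond r requires r at some successor in {w0}.
    r holds at w0, so \Diamond r is true at w0.

Yes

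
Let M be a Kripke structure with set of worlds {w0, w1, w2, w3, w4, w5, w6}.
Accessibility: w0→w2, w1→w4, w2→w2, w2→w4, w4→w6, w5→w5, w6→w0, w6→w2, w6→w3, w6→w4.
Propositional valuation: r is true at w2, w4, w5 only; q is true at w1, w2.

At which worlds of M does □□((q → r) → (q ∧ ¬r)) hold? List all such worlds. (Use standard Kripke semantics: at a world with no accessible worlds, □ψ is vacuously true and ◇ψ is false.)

w3

Recall that □ψ holds at a world iff ψ holds at every accessible world, and ◇ψ holds iff ψ holds at some accessible world.
Let φ = □□((q → r) → (q ∧ ¬r)). Evaluate φ at each world:
  w0 (successors {w2}): φ is false.
  w1 (successors {w4}): φ is false.
  w2 (successors {w2, w4}): φ is false.
  w3 (successors ∅): φ is true.
  w4 (successors {w6}): φ is false.
  w5 (successors {w5}): φ is false.
  w6 (successors {w0, w2, w3, w4}): φ is false.
For instance, at w4:
  At w4: □□((q → r) → (q ∧ ¬r)) requires □((q → r) → (q ∧ ¬r)) at every successor {w6}.
    □((q → r) → (q ∧ ¬r)) fails at w6, so □□((q → r) → (q ∧ ¬r)) is false at w4.
      At w6: □((q → r) → (q ∧ ¬r)) requires (q → r) → (q ∧ ¬r) at every successor {w0, w2, w3, w4}.
        (q → r) → (q ∧ ¬r) fails at w0, so □((q → r) → (q ∧ ¬r)) is false at w6.
Satisfying worlds: {w3}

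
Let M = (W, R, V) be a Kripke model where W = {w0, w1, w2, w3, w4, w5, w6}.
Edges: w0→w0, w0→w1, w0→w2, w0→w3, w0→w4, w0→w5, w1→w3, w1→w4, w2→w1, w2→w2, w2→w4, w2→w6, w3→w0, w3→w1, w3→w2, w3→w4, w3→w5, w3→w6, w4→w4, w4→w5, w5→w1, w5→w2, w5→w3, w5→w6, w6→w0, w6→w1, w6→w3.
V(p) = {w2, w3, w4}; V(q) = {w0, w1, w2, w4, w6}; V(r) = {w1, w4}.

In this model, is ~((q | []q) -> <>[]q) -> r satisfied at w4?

At w4: ~((q | []q) -> <>[]q) is true, r is true, so ~((q | []q) -> <>[]q) -> r is true.
  At w4: (q | []q) -> <>[]q is false, so ~((q | []q) -> <>[]q) is true.
    At w4: q | []q is true, <>[]q is false, so (q | []q) -> <>[]q is false.
      At w4: q is true, []q is false, so q | []q is true.
      At w4: <>[]q requires []q at some successor in {w4, w5}.
        At w4: []q is false.
        At w5: []q is false.
      So <>[]q is false at w4.

Yes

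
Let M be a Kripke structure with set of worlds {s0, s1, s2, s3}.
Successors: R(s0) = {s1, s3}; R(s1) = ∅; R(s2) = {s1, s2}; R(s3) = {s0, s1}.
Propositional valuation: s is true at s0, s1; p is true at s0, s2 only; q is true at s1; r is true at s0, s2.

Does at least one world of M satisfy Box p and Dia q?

Let φ = Box p and Dia q. Evaluate φ at each world:
  s0 (successors {s1, s3}): φ is false.
  s1 (successors ∅): φ is false.
  s2 (successors {s1, s2}): φ is false.
  s3 (successors {s0, s1}): φ is false.
For instance, at s0:
  At s0: Box p is false, Dia q is true, so Box p and Dia q is false.
    At s0: Box p requires p at every successor {s1, s3}.
      p fails at s1, so Box p is false at s0.
    At s0: Dia q requires q at some successor in {s1, s3}.
      q holds at s1, so Dia q is true at s0.

No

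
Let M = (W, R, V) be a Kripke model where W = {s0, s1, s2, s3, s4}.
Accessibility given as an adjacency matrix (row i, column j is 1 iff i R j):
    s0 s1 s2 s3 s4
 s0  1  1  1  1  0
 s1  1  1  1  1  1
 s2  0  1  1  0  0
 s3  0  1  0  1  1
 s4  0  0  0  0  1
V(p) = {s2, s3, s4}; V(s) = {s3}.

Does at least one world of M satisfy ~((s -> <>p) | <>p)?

No

Let φ = ~((s -> <>p) | <>p). Evaluate φ at each world:
  s0 (successors {s0, s1, s2, s3}): φ is false.
  s1 (successors {s0, s1, s2, s3, s4}): φ is false.
  s2 (successors {s1, s2}): φ is false.
  s3 (successors {s1, s3, s4}): φ is false.
  s4 (successors {s4}): φ is false.
For instance, at s0:
  At s0: (s -> <>p) | <>p is true, so ~((s -> <>p) | <>p) is false.
    At s0: s -> <>p is true, <>p is true, so (s -> <>p) | <>p is true.
      At s0: s is false, <>p is true, so s -> <>p is true.
      At s0: <>p requires p at some successor in {s0, s1, s2, s3}.
        p holds at s2, so <>p is true at s0.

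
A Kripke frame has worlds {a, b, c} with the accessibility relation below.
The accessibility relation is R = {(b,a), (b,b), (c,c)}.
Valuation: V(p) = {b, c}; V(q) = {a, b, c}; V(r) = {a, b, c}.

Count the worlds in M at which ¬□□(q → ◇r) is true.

Let φ = ¬□□(q → ◇r). Evaluate φ at each world:
  a (successors ∅): φ is false.
  b (successors {a, b}): φ is true.
  c (successors {c}): φ is false.
For instance, at c:
  At c: □□(q → ◇r) is true, so ¬□□(q → ◇r) is false.
    At c: □□(q → ◇r) requires □(q → ◇r) at every successor {c}.
      At c: □(q → ◇r) is true.
    So □□(q → ◇r) is true at c.
Satisfying worlds: {b}

1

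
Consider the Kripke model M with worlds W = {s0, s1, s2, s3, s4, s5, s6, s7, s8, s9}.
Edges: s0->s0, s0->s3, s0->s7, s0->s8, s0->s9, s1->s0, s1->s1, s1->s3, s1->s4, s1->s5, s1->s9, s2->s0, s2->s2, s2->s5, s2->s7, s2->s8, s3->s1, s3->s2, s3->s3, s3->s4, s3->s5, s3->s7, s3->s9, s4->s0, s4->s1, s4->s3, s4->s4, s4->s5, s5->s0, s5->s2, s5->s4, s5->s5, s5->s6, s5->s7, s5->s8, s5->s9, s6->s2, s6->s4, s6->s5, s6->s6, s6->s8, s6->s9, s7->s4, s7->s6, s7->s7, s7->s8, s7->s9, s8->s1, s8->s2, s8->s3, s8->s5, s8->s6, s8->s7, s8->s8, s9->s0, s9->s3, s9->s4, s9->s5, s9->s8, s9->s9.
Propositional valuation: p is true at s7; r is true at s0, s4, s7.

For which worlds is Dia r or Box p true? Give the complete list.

s0, s1, s2, s3, s4, s5, s6, s7, s8, s9

Recall that Box ψ holds at a world iff ψ holds at every accessible world, and Dia ψ holds iff ψ holds at some accessible world.
Let φ = Dia r or Box p. Evaluate φ at each world:
  s0 (successors {s0, s3, s7, s8, s9}): φ is true.
  s1 (successors {s0, s1, s3, s4, s5, s9}): φ is true.
  s2 (successors {s0, s2, s5, s7, s8}): φ is true.
  s3 (successors {s1, s2, s3, s4, s5, s7, s9}): φ is true.
  s4 (successors {s0, s1, s3, s4, s5}): φ is true.
  s5 (successors {s0, s2, s4, s5, s6, s7, s8, s9}): φ is true.
  s6 (successors {s2, s4, s5, s6, s8, s9}): φ is true.
  s7 (successors {s4, s6, s7, s8, s9}): φ is true.
  s8 (successors {s1, s2, s3, s5, s6, s7, s8}): φ is true.
  s9 (successors {s0, s3, s4, s5, s8, s9}): φ is true.
For instance, at s9:
  At s9: Dia r is true, Box p is false, so Dia r or Box p is true.
    At s9: Dia r requires r at some successor in {s0, s3, s4, s5, s8, s9}.
      r holds at s0, so Dia r is true at s9.
    At s9: Box p requires p at every successor {s0, s3, s4, s5, s8, s9}.
      p fails at s0, so Box p is false at s9.
Satisfying worlds: {s0, s1, s2, s3, s4, s5, s6, s7, s8, s9}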